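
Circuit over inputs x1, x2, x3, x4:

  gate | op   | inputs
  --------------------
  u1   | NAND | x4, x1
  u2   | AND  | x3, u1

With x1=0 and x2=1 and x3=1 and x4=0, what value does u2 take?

1

u1 = 0 NAND 0 = 1
u2 = 1 AND 1 = 1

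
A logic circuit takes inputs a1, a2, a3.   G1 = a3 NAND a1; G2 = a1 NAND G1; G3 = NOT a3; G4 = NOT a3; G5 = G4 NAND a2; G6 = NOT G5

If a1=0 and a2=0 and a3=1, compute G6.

0

G4 = NOT 1 = 0
G5 = 0 NAND 0 = 1
G6 = NOT 1 = 0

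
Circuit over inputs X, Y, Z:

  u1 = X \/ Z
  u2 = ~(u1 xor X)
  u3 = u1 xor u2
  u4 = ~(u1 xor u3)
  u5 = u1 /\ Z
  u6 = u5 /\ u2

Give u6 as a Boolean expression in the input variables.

((X \/ Z) /\ Z) /\ (~((X \/ Z) xor X))

u1 = X \/ Z
u2 = ~(u1 xor X) = ~((X \/ Z) xor X)
u5 = u1 /\ Z = (X \/ Z) /\ Z
u6 = u5 /\ u2 = ((X \/ Z) /\ Z) /\ (~((X \/ Z) xor X))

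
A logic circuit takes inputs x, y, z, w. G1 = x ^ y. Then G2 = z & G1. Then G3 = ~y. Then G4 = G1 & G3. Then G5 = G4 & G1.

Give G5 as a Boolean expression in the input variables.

((x ^ y) & ~y) & (x ^ y)

G1 = x ^ y
G3 = ~y
G4 = G1 & G3 = (x ^ y) & ~y
G5 = G4 & G1 = ((x ^ y) & ~y) & (x ^ y)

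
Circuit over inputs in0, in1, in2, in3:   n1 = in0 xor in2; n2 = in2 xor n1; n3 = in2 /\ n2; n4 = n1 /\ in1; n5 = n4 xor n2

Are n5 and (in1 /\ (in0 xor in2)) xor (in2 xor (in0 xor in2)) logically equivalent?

n1 = in0 xor in2
n2 = in2 xor n1 = in2 xor (in0 xor in2)
n4 = n1 /\ in1 = (in0 xor in2) /\ in1
n5 = n4 xor n2 = ((in0 xor in2) /\ in1) xor (in2 xor (in0 xor in2))
At in0=0, in1=0, in2=0, in3=0: circuit gives 0, formula gives 0.
At in0=0, in1=1, in2=1, in3=0: circuit gives 1, formula gives 1.
Agrees on all 16 inputs.

Yes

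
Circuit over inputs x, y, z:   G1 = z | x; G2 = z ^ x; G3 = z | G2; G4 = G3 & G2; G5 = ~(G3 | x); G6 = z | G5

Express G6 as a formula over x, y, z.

z | (~((z | (z ^ x)) | x))

G2 = z ^ x
G3 = z | G2 = z | (z ^ x)
G5 = ~(G3 | x) = ~((z | (z ^ x)) | x)
G6 = z | G5 = z | (~((z | (z ^ x)) | x))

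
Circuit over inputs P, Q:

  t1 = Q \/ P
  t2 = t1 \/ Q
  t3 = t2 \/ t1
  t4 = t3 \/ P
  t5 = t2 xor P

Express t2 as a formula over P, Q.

t1 = Q \/ P
t2 = t1 \/ Q = (Q \/ P) \/ Q

(Q \/ P) \/ Q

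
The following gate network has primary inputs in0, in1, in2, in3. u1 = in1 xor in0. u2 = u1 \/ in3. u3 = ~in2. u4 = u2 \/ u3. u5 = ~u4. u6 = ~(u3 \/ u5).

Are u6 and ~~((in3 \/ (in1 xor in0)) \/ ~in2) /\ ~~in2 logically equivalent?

Yes

u1 = in1 xor in0
u2 = u1 \/ in3 = (in1 xor in0) \/ in3
u3 = ~in2
u4 = u2 \/ u3 = ((in1 xor in0) \/ in3) \/ ~in2
u5 = ~u4 = ~(((in1 xor in0) \/ in3) \/ ~in2)
u6 = ~(u3 \/ u5) = ~(~in2 \/ ~(((in1 xor in0) \/ in3) \/ ~in2))
At in0=0, in1=0, in2=0, in3=0: circuit gives 0, formula gives 0.
At in0=0, in1=0, in2=1, in3=1: circuit gives 1, formula gives 1.
Agrees on all 16 inputs.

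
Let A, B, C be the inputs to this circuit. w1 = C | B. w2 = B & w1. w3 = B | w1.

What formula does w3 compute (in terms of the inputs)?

w1 = C | B
w3 = B | w1 = B | (C | B)

B | (C | B)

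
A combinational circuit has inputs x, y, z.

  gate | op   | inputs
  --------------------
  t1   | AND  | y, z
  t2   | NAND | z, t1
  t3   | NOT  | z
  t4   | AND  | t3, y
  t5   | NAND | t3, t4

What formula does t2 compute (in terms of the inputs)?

z NAND (y AND z)

t1 = y AND z
t2 = z NAND t1 = z NAND (y AND z)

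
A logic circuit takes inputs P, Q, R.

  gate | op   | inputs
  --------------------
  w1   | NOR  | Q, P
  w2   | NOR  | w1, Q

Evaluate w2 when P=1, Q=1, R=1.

0

w1 = 1 NOR 1 = 0
w2 = 0 NOR 1 = 0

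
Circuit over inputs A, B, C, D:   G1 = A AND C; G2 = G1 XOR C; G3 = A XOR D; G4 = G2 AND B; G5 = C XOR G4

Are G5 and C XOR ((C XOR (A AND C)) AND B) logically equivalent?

G1 = A AND C
G2 = G1 XOR C = (A AND C) XOR C
G4 = G2 AND B = ((A AND C) XOR C) AND B
G5 = C XOR G4 = C XOR (((A AND C) XOR C) AND B)
At A=0, B=0, C=0, D=0: circuit gives 0, formula gives 0.
At A=0, B=0, C=1, D=0: circuit gives 1, formula gives 1.
Agrees on all 16 inputs.

Yes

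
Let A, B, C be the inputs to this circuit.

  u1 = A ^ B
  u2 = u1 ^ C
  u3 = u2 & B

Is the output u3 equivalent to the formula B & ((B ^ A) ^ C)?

Yes

u1 = A ^ B
u2 = u1 ^ C = (A ^ B) ^ C
u3 = u2 & B = ((A ^ B) ^ C) & B
At A=0, B=0, C=0: circuit gives 0, formula gives 0.
At A=0, B=1, C=0: circuit gives 1, formula gives 1.
Agrees on all 8 inputs.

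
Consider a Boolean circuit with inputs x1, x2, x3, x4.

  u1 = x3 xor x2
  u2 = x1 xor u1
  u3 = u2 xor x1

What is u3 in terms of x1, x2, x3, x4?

u1 = x3 xor x2
u2 = x1 xor u1 = x1 xor (x3 xor x2)
u3 = u2 xor x1 = (x1 xor (x3 xor x2)) xor x1

(x1 xor (x3 xor x2)) xor x1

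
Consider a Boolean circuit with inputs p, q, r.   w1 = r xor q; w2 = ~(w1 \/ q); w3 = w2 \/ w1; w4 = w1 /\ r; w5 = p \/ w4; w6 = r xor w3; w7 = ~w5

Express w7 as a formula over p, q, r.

w1 = r xor q
w4 = w1 /\ r = (r xor q) /\ r
w5 = p \/ w4 = p \/ ((r xor q) /\ r)
w7 = ~w5 = ~(p \/ ((r xor q) /\ r))

~(p \/ ((r xor q) /\ r))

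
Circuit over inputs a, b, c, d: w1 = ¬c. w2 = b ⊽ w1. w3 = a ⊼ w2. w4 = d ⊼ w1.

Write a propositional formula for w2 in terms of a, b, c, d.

w1 = ¬c
w2 = b ⊽ w1 = b ⊽ ¬c

b ⊽ ¬c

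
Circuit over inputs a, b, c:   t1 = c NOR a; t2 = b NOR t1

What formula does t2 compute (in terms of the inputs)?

b NOR (c NOR a)

t1 = c NOR a
t2 = b NOR t1 = b NOR (c NOR a)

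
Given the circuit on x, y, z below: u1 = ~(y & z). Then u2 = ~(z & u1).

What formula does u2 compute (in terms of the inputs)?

u1 = ~(y & z)
u2 = ~(z & u1) = ~(z & (~(y & z)))

~(z & (~(y & z)))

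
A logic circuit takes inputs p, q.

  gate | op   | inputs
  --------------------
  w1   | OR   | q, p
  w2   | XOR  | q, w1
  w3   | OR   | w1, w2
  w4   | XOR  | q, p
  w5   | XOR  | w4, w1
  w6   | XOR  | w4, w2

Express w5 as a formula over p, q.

(q XOR p) XOR (q OR p)

w1 = q OR p
w4 = q XOR p
w5 = w4 XOR w1 = (q XOR p) XOR (q OR p)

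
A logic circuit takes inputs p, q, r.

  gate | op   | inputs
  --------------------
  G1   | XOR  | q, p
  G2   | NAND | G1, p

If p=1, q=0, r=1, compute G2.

G1 = 0 XOR 1 = 1
G2 = 1 NAND 1 = 0

0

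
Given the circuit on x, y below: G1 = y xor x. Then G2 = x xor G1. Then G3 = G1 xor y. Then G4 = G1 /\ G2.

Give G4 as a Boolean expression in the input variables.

(y xor x) /\ (x xor (y xor x))

G1 = y xor x
G2 = x xor G1 = x xor (y xor x)
G4 = G1 /\ G2 = (y xor x) /\ (x xor (y xor x))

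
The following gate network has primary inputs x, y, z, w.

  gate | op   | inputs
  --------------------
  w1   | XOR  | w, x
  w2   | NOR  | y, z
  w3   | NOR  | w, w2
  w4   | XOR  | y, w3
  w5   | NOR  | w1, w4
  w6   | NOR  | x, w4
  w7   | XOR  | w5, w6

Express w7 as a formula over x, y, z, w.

((w XOR x) NOR (y XOR (w NOR (y NOR z)))) XOR (x NOR (y XOR (w NOR (y NOR z))))

w1 = w XOR x
w2 = y NOR z
w3 = w NOR w2 = w NOR (y NOR z)
w4 = y XOR w3 = y XOR (w NOR (y NOR z))
w5 = w1 NOR w4 = (w XOR x) NOR (y XOR (w NOR (y NOR z)))
w6 = x NOR w4 = x NOR (y XOR (w NOR (y NOR z)))
w7 = w5 XOR w6 = ((w XOR x) NOR (y XOR (w NOR (y NOR z)))) XOR (x NOR (y XOR (w NOR (y NOR z))))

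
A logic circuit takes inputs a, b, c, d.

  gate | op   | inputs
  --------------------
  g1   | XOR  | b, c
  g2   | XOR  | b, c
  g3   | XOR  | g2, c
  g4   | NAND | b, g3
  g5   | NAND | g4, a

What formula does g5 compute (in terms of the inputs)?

g2 = b XOR c
g3 = g2 XOR c = (b XOR c) XOR c
g4 = b NAND g3 = b NAND ((b XOR c) XOR c)
g5 = g4 NAND a = (b NAND ((b XOR c) XOR c)) NAND a

(b NAND ((b XOR c) XOR c)) NAND a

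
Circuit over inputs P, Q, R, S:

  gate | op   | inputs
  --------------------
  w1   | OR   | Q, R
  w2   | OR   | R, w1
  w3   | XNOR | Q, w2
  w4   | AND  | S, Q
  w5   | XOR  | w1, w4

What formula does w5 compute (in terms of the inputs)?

w1 = Q OR R
w4 = S AND Q
w5 = w1 XOR w4 = (Q OR R) XOR (S AND Q)

(Q OR R) XOR (S AND Q)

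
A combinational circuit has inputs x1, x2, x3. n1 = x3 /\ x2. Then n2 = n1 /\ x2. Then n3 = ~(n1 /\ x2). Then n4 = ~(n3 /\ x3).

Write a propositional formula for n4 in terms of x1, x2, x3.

~((~((x3 /\ x2) /\ x2)) /\ x3)

n1 = x3 /\ x2
n3 = ~(n1 /\ x2) = ~((x3 /\ x2) /\ x2)
n4 = ~(n3 /\ x3) = ~((~((x3 /\ x2) /\ x2)) /\ x3)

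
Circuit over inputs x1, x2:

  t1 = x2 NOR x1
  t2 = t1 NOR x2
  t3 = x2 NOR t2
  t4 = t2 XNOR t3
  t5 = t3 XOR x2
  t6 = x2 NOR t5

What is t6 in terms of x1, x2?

t1 = x2 NOR x1
t2 = t1 NOR x2 = (x2 NOR x1) NOR x2
t3 = x2 NOR t2 = x2 NOR ((x2 NOR x1) NOR x2)
t5 = t3 XOR x2 = (x2 NOR ((x2 NOR x1) NOR x2)) XOR x2
t6 = x2 NOR t5 = x2 NOR ((x2 NOR ((x2 NOR x1) NOR x2)) XOR x2)

x2 NOR ((x2 NOR ((x2 NOR x1) NOR x2)) XOR x2)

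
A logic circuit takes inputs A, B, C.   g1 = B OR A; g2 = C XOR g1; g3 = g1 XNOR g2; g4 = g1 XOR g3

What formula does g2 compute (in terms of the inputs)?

C XOR (B OR A)

g1 = B OR A
g2 = C XOR g1 = C XOR (B OR A)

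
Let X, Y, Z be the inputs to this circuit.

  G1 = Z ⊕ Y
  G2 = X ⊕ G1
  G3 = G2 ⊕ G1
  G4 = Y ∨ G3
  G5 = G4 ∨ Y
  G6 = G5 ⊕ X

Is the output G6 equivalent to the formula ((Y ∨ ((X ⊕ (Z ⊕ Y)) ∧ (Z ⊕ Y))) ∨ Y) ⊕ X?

G1 = Z ⊕ Y
G2 = X ⊕ G1 = X ⊕ (Z ⊕ Y)
G3 = G2 ⊕ G1 = (X ⊕ (Z ⊕ Y)) ⊕ (Z ⊕ Y)
G4 = Y ∨ G3 = Y ∨ ((X ⊕ (Z ⊕ Y)) ⊕ (Z ⊕ Y))
G5 = G4 ∨ Y = (Y ∨ ((X ⊕ (Z ⊕ Y)) ⊕ (Z ⊕ Y))) ∨ Y
G6 = G5 ⊕ X = ((Y ∨ ((X ⊕ (Z ⊕ Y)) ⊕ (Z ⊕ Y))) ∨ Y) ⊕ X
At X=0, Y=0, Z=1: circuit gives 0, formula gives 1.

No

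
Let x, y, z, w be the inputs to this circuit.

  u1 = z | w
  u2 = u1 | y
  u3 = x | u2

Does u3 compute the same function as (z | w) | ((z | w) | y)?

u1 = z | w
u2 = u1 | y = (z | w) | y
u3 = x | u2 = x | ((z | w) | y)
At x=1, y=0, z=0, w=0: circuit gives 1, formula gives 0.

No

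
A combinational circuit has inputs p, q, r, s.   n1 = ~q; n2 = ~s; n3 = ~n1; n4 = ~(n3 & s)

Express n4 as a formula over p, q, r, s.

~(~~q & s)

n1 = ~q
n3 = ~n1 = ~~q
n4 = ~(n3 & s) = ~(~~q & s)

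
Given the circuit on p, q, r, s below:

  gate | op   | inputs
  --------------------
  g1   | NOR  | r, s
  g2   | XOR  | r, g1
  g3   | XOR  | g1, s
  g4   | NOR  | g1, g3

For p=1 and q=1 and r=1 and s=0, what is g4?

1

g1 = 1 NOR 0 = 0
g3 = 0 XOR 0 = 0
g4 = 0 NOR 0 = 1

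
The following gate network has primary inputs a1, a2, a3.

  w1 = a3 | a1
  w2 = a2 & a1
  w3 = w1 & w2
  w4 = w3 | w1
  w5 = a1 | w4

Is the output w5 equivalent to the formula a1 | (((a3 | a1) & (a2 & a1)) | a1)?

No

w1 = a3 | a1
w2 = a2 & a1
w3 = w1 & w2 = (a3 | a1) & (a2 & a1)
w4 = w3 | w1 = ((a3 | a1) & (a2 & a1)) | (a3 | a1)
w5 = a1 | w4 = a1 | (((a3 | a1) & (a2 & a1)) | (a3 | a1))
At a1=0, a2=0, a3=1: circuit gives 1, formula gives 0.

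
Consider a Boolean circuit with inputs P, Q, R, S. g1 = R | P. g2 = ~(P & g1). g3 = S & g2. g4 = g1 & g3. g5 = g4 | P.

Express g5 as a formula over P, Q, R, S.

g1 = R | P
g2 = ~(P & g1) = ~(P & (R | P))
g3 = S & g2 = S & (~(P & (R | P)))
g4 = g1 & g3 = (R | P) & (S & (~(P & (R | P))))
g5 = g4 | P = ((R | P) & (S & (~(P & (R | P))))) | P

((R | P) & (S & (~(P & (R | P))))) | P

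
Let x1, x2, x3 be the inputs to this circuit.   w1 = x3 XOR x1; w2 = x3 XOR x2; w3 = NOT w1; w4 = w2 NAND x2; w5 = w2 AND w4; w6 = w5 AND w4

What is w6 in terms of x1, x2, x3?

((x3 XOR x2) AND ((x3 XOR x2) NAND x2)) AND ((x3 XOR x2) NAND x2)

w2 = x3 XOR x2
w4 = w2 NAND x2 = (x3 XOR x2) NAND x2
w5 = w2 AND w4 = (x3 XOR x2) AND ((x3 XOR x2) NAND x2)
w6 = w5 AND w4 = ((x3 XOR x2) AND ((x3 XOR x2) NAND x2)) AND ((x3 XOR x2) NAND x2)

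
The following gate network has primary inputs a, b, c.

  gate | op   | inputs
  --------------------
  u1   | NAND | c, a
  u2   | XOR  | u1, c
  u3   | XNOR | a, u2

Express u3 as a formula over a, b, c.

a XNOR ((c NAND a) XOR c)

u1 = c NAND a
u2 = u1 XOR c = (c NAND a) XOR c
u3 = a XNOR u2 = a XNOR ((c NAND a) XOR c)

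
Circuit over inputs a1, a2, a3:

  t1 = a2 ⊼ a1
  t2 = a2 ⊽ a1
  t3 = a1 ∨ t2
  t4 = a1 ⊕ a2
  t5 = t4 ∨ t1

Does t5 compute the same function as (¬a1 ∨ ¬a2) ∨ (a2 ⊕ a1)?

Yes

t1 = a2 ⊼ a1
t4 = a1 ⊕ a2
t5 = t4 ∨ t1 = (a1 ⊕ a2) ∨ (a2 ⊼ a1)
At a1=1, a2=1, a3=0: circuit gives 0, formula gives 0.
At a1=0, a2=0, a3=0: circuit gives 1, formula gives 1.
Agrees on all 8 inputs.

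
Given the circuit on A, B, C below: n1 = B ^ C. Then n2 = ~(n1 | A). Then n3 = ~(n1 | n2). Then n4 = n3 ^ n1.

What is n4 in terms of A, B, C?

n1 = B ^ C
n2 = ~(n1 | A) = ~((B ^ C) | A)
n3 = ~(n1 | n2) = ~((B ^ C) | (~((B ^ C) | A)))
n4 = n3 ^ n1 = (~((B ^ C) | (~((B ^ C) | A)))) ^ (B ^ C)

(~((B ^ C) | (~((B ^ C) | A)))) ^ (B ^ C)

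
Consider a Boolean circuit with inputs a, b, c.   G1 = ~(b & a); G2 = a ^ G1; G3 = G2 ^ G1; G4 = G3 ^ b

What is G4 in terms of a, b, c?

((a ^ (~(b & a))) ^ (~(b & a))) ^ b

G1 = ~(b & a)
G2 = a ^ G1 = a ^ (~(b & a))
G3 = G2 ^ G1 = (a ^ (~(b & a))) ^ (~(b & a))
G4 = G3 ^ b = ((a ^ (~(b & a))) ^ (~(b & a))) ^ b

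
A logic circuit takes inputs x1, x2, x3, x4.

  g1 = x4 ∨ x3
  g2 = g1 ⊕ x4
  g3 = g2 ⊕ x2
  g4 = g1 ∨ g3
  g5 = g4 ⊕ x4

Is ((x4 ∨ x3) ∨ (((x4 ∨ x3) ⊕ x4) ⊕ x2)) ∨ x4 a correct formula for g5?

g1 = x4 ∨ x3
g2 = g1 ⊕ x4 = (x4 ∨ x3) ⊕ x4
g3 = g2 ⊕ x2 = ((x4 ∨ x3) ⊕ x4) ⊕ x2
g4 = g1 ∨ g3 = (x4 ∨ x3) ∨ (((x4 ∨ x3) ⊕ x4) ⊕ x2)
g5 = g4 ⊕ x4 = ((x4 ∨ x3) ∨ (((x4 ∨ x3) ⊕ x4) ⊕ x2)) ⊕ x4
At x1=0, x2=0, x3=0, x4=1: circuit gives 0, formula gives 1.

No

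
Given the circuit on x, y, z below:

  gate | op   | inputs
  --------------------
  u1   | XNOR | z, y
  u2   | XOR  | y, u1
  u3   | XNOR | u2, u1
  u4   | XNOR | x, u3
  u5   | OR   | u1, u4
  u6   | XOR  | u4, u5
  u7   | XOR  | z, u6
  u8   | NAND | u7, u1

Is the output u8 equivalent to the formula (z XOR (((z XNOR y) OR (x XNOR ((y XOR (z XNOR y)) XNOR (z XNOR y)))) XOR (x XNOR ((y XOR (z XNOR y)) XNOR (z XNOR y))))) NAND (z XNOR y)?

Yes

u1 = z XNOR y
u2 = y XOR u1 = y XOR (z XNOR y)
u3 = u2 XNOR u1 = (y XOR (z XNOR y)) XNOR (z XNOR y)
u4 = x XNOR u3 = x XNOR ((y XOR (z XNOR y)) XNOR (z XNOR y))
u5 = u1 OR u4 = (z XNOR y) OR (x XNOR ((y XOR (z XNOR y)) XNOR (z XNOR y)))
u6 = u4 XOR u5 = (x XNOR ((y XOR (z XNOR y)) XNOR (z XNOR y))) XOR ((z XNOR y) OR (x XNOR ((y XOR (z XNOR y)) XNOR (z XNOR y))))
u7 = z XOR u6 = z XOR ((x XNOR ((y XOR (z XNOR y)) XNOR (z XNOR y))) XOR ((z XNOR y) OR (x XNOR ((y XOR (z XNOR y)) XNOR (z XNOR y)))))
u8 = u7 NAND u1 = (z XOR ((x XNOR ((y XOR (z XNOR y)) XNOR (z XNOR y))) XOR ((z XNOR y) OR (x XNOR ((y XOR (z XNOR y)) XNOR (z XNOR y)))))) NAND (z XNOR y)
At x=0, y=0, z=0: circuit gives 0, formula gives 0.
At x=0, y=0, z=1: circuit gives 1, formula gives 1.
Agrees on all 8 inputs.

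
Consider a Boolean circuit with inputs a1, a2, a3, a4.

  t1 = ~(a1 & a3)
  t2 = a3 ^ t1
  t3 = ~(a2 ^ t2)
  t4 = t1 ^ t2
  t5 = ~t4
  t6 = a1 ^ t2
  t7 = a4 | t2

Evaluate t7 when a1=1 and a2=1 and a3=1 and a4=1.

1

t1 = ~(1 & 1) = 0
t2 = 1 ^ 0 = 1
t7 = 1 | 1 = 1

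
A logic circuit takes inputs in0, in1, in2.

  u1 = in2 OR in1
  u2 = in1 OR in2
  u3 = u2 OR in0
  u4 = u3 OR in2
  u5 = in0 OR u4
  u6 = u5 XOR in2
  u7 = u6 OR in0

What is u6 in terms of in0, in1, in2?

u2 = in1 OR in2
u3 = u2 OR in0 = (in1 OR in2) OR in0
u4 = u3 OR in2 = ((in1 OR in2) OR in0) OR in2
u5 = in0 OR u4 = in0 OR (((in1 OR in2) OR in0) OR in2)
u6 = u5 XOR in2 = (in0 OR (((in1 OR in2) OR in0) OR in2)) XOR in2

(in0 OR (((in1 OR in2) OR in0) OR in2)) XOR in2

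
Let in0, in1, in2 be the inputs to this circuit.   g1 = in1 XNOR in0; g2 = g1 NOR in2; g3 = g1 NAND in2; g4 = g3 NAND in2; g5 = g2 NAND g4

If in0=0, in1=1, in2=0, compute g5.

g1 = 1 XNOR 0 = 0
g2 = 0 NOR 0 = 1
g3 = 0 NAND 0 = 1
g4 = 1 NAND 0 = 1
g5 = 1 NAND 1 = 0

0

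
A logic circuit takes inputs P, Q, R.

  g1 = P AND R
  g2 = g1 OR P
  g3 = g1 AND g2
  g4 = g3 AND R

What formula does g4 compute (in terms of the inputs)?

((P AND R) AND ((P AND R) OR P)) AND R

g1 = P AND R
g2 = g1 OR P = (P AND R) OR P
g3 = g1 AND g2 = (P AND R) AND ((P AND R) OR P)
g4 = g3 AND R = ((P AND R) AND ((P AND R) OR P)) AND R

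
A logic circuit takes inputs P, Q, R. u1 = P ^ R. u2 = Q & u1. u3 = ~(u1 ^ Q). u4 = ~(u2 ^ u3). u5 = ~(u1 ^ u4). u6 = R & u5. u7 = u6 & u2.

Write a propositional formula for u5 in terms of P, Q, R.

~((P ^ R) ^ (~((Q & (P ^ R)) ^ (~((P ^ R) ^ Q)))))

u1 = P ^ R
u2 = Q & u1 = Q & (P ^ R)
u3 = ~(u1 ^ Q) = ~((P ^ R) ^ Q)
u4 = ~(u2 ^ u3) = ~((Q & (P ^ R)) ^ (~((P ^ R) ^ Q)))
u5 = ~(u1 ^ u4) = ~((P ^ R) ^ (~((Q & (P ^ R)) ^ (~((P ^ R) ^ Q)))))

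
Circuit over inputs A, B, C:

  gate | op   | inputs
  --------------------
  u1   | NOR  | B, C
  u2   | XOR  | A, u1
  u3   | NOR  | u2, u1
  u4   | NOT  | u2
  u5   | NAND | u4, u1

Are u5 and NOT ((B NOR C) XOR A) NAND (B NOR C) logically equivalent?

Yes

u1 = B NOR C
u2 = A XOR u1 = A XOR (B NOR C)
u4 = NOT u2 = NOT (A XOR (B NOR C))
u5 = u4 NAND u1 = NOT (A XOR (B NOR C)) NAND (B NOR C)
At A=1, B=0, C=0: circuit gives 0, formula gives 0.
At A=0, B=0, C=0: circuit gives 1, formula gives 1.
Agrees on all 8 inputs.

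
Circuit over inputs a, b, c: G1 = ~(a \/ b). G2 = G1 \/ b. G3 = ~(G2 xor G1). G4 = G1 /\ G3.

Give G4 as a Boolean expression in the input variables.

(~(a \/ b)) /\ (~(((~(a \/ b)) \/ b) xor (~(a \/ b))))

G1 = ~(a \/ b)
G2 = G1 \/ b = (~(a \/ b)) \/ b
G3 = ~(G2 xor G1) = ~(((~(a \/ b)) \/ b) xor (~(a \/ b)))
G4 = G1 /\ G3 = (~(a \/ b)) /\ (~(((~(a \/ b)) \/ b) xor (~(a \/ b))))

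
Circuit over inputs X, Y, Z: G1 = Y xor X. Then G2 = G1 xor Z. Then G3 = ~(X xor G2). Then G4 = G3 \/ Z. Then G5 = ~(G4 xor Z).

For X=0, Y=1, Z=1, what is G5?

G1 = 1 xor 0 = 1
G2 = 1 xor 1 = 0
G3 = ~(0 xor 0) = 1
G4 = 1 \/ 1 = 1
G5 = ~(1 xor 1) = 1

1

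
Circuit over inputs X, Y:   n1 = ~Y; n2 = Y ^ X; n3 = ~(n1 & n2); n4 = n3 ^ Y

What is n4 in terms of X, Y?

n1 = ~Y
n2 = Y ^ X
n3 = ~(n1 & n2) = ~(~Y & (Y ^ X))
n4 = n3 ^ Y = (~(~Y & (Y ^ X))) ^ Y

(~(~Y & (Y ^ X))) ^ Y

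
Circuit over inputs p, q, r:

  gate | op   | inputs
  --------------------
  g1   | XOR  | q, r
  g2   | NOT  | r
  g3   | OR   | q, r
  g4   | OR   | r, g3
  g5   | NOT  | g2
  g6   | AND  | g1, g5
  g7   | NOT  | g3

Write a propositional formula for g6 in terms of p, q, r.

(q XOR r) AND NOT NOT r

g1 = q XOR r
g2 = NOT r
g5 = NOT g2 = NOT NOT r
g6 = g1 AND g5 = (q XOR r) AND NOT NOT r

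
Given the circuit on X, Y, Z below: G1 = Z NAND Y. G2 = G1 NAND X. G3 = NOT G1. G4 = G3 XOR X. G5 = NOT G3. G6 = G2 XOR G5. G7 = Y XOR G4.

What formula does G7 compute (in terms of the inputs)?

Y XOR (NOT (Z NAND Y) XOR X)

G1 = Z NAND Y
G3 = NOT G1 = NOT (Z NAND Y)
G4 = G3 XOR X = NOT (Z NAND Y) XOR X
G7 = Y XOR G4 = Y XOR (NOT (Z NAND Y) XOR X)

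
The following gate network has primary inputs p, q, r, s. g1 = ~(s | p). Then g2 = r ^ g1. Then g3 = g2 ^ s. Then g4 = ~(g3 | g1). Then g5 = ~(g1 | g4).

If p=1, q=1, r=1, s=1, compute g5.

g1 = ~(1 | 1) = 0
g2 = 1 ^ 0 = 1
g3 = 1 ^ 1 = 0
g4 = ~(0 | 0) = 1
g5 = ~(0 | 1) = 0

0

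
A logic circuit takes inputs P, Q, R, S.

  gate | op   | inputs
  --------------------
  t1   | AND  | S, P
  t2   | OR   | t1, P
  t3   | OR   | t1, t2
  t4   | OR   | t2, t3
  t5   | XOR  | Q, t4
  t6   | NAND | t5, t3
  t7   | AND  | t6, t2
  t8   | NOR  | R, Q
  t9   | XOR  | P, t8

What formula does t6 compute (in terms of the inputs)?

(Q XOR (((S AND P) OR P) OR ((S AND P) OR ((S AND P) OR P)))) NAND ((S AND P) OR ((S AND P) OR P))

t1 = S AND P
t2 = t1 OR P = (S AND P) OR P
t3 = t1 OR t2 = (S AND P) OR ((S AND P) OR P)
t4 = t2 OR t3 = ((S AND P) OR P) OR ((S AND P) OR ((S AND P) OR P))
t5 = Q XOR t4 = Q XOR (((S AND P) OR P) OR ((S AND P) OR ((S AND P) OR P)))
t6 = t5 NAND t3 = (Q XOR (((S AND P) OR P) OR ((S AND P) OR ((S AND P) OR P)))) NAND ((S AND P) OR ((S AND P) OR P))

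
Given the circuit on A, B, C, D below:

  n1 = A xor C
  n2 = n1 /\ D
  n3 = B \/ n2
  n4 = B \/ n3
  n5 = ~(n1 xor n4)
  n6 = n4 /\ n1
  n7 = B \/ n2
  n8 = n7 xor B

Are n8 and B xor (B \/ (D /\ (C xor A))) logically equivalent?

Yes

n1 = A xor C
n2 = n1 /\ D = (A xor C) /\ D
n7 = B \/ n2 = B \/ ((A xor C) /\ D)
n8 = n7 xor B = (B \/ ((A xor C) /\ D)) xor B
At A=0, B=0, C=0, D=0: circuit gives 0, formula gives 0.
At A=0, B=0, C=1, D=1: circuit gives 1, formula gives 1.
Agrees on all 16 inputs.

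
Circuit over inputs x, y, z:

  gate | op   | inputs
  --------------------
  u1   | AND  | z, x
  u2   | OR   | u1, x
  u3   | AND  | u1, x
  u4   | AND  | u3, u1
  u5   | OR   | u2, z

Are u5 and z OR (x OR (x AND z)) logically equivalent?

u1 = z AND x
u2 = u1 OR x = (z AND x) OR x
u5 = u2 OR z = ((z AND x) OR x) OR z
At x=0, y=0, z=0: circuit gives 0, formula gives 0.
At x=0, y=0, z=1: circuit gives 1, formula gives 1.
Agrees on all 8 inputs.

Yes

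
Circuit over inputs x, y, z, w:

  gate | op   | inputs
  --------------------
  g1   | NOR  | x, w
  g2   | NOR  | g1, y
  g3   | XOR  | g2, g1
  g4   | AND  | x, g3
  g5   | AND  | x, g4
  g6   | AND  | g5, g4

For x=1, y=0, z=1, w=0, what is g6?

1

g1 = 1 NOR 0 = 0
g2 = 0 NOR 0 = 1
g3 = 1 XOR 0 = 1
g4 = 1 AND 1 = 1
g5 = 1 AND 1 = 1
g6 = 1 AND 1 = 1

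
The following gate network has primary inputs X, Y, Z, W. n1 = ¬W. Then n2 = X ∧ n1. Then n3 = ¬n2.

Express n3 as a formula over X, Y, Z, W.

¬(X ∧ ¬W)

n1 = ¬W
n2 = X ∧ n1 = X ∧ ¬W
n3 = ¬n2 = ¬(X ∧ ¬W)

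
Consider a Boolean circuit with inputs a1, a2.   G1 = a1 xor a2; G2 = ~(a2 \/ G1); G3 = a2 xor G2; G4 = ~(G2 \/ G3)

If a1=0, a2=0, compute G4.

G1 = 0 xor 0 = 0
G2 = ~(0 \/ 0) = 1
G3 = 0 xor 1 = 1
G4 = ~(1 \/ 1) = 0

0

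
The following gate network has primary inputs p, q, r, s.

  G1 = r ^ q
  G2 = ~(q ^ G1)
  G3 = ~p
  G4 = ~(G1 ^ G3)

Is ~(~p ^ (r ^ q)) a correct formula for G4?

G1 = r ^ q
G3 = ~p
G4 = ~(G1 ^ G3) = ~((r ^ q) ^ ~p)
At p=0, q=0, r=0, s=0: circuit gives 0, formula gives 0.
At p=0, q=0, r=1, s=0: circuit gives 1, formula gives 1.
Agrees on all 16 inputs.

Yes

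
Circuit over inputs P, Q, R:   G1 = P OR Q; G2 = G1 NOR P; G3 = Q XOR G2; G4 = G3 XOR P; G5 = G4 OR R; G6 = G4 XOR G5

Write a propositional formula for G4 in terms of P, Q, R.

G1 = P OR Q
G2 = G1 NOR P = (P OR Q) NOR P
G3 = Q XOR G2 = Q XOR ((P OR Q) NOR P)
G4 = G3 XOR P = (Q XOR ((P OR Q) NOR P)) XOR P

(Q XOR ((P OR Q) NOR P)) XOR P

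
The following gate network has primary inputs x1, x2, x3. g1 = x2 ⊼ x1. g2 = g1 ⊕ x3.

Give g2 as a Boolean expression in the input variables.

g1 = x2 ⊼ x1
g2 = g1 ⊕ x3 = (x2 ⊼ x1) ⊕ x3

(x2 ⊼ x1) ⊕ x3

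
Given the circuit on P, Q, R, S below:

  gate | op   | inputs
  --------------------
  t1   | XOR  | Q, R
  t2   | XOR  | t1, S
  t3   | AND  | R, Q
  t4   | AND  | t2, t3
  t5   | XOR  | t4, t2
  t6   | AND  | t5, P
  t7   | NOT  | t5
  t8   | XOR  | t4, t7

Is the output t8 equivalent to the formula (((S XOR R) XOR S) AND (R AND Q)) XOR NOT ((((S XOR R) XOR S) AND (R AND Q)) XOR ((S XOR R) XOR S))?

No

t1 = Q XOR R
t2 = t1 XOR S = (Q XOR R) XOR S
t3 = R AND Q
t4 = t2 AND t3 = ((Q XOR R) XOR S) AND (R AND Q)
t5 = t4 XOR t2 = (((Q XOR R) XOR S) AND (R AND Q)) XOR ((Q XOR R) XOR S)
t7 = NOT t5 = NOT ((((Q XOR R) XOR S) AND (R AND Q)) XOR ((Q XOR R) XOR S))
t8 = t4 XOR t7 = (((Q XOR R) XOR S) AND (R AND Q)) XOR NOT ((((Q XOR R) XOR S) AND (R AND Q)) XOR ((Q XOR R) XOR S))
At P=0, Q=0, R=0, S=1: circuit gives 0, formula gives 1.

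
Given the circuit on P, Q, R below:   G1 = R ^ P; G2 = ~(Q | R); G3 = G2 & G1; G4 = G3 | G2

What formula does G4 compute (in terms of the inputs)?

G1 = R ^ P
G2 = ~(Q | R)
G3 = G2 & G1 = (~(Q | R)) & (R ^ P)
G4 = G3 | G2 = ((~(Q | R)) & (R ^ P)) | (~(Q | R))

((~(Q | R)) & (R ^ P)) | (~(Q | R))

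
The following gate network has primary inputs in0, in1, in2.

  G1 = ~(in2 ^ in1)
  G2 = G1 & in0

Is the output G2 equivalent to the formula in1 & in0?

G1 = ~(in2 ^ in1)
G2 = G1 & in0 = (~(in2 ^ in1)) & in0
At in0=1, in1=0, in2=0: circuit gives 1, formula gives 0.

No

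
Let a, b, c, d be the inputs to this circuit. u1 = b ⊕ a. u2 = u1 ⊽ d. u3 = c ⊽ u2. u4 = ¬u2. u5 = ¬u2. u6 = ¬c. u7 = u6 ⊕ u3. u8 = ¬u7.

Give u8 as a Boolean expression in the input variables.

u1 = b ⊕ a
u2 = u1 ⊽ d = (b ⊕ a) ⊽ d
u3 = c ⊽ u2 = c ⊽ ((b ⊕ a) ⊽ d)
u6 = ¬c
u7 = u6 ⊕ u3 = ¬c ⊕ (c ⊽ ((b ⊕ a) ⊽ d))
u8 = ¬u7 = ¬(¬c ⊕ (c ⊽ ((b ⊕ a) ⊽ d)))

¬(¬c ⊕ (c ⊽ ((b ⊕ a) ⊽ d)))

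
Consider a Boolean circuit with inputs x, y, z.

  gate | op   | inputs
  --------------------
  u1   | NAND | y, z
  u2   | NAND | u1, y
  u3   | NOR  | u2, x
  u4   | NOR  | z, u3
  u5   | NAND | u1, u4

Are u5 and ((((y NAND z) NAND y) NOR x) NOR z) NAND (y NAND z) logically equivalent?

u1 = y NAND z
u2 = u1 NAND y = (y NAND z) NAND y
u3 = u2 NOR x = ((y NAND z) NAND y) NOR x
u4 = z NOR u3 = z NOR (((y NAND z) NAND y) NOR x)
u5 = u1 NAND u4 = (y NAND z) NAND (z NOR (((y NAND z) NAND y) NOR x))
At x=0, y=0, z=0: circuit gives 0, formula gives 0.
At x=0, y=0, z=1: circuit gives 1, formula gives 1.
Agrees on all 8 inputs.

Yes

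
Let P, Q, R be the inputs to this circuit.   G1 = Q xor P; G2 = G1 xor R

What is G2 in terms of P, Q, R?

G1 = Q xor P
G2 = G1 xor R = (Q xor P) xor R

(Q xor P) xor R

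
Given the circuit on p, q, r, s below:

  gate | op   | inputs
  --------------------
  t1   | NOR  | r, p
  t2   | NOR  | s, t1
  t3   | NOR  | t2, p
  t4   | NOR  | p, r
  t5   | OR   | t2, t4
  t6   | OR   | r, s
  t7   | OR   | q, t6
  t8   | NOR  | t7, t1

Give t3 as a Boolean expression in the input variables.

t1 = r NOR p
t2 = s NOR t1 = s NOR (r NOR p)
t3 = t2 NOR p = (s NOR (r NOR p)) NOR p

(s NOR (r NOR p)) NOR p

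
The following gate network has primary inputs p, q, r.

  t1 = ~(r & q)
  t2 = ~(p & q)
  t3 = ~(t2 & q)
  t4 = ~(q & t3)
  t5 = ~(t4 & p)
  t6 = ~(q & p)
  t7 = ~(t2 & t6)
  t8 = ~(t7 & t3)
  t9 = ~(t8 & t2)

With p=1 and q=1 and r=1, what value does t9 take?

1

t2 = ~(1 & 1) = 0
t3 = ~(0 & 1) = 1
t6 = ~(1 & 1) = 0
t7 = ~(0 & 0) = 1
t8 = ~(1 & 1) = 0
t9 = ~(0 & 0) = 1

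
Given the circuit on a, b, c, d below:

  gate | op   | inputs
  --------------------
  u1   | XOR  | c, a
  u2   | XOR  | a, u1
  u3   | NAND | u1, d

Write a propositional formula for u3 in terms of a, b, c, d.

u1 = c XOR a
u3 = u1 NAND d = (c XOR a) NAND d

(c XOR a) NAND d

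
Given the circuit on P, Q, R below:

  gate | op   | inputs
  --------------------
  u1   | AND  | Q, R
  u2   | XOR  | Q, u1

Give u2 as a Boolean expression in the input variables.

u1 = Q AND R
u2 = Q XOR u1 = Q XOR (Q AND R)

Q XOR (Q AND R)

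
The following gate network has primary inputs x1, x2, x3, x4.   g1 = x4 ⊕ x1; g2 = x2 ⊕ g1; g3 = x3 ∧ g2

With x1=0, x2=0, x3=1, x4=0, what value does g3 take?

0

g1 = 0 ⊕ 0 = 0
g2 = 0 ⊕ 0 = 0
g3 = 1 ∧ 0 = 0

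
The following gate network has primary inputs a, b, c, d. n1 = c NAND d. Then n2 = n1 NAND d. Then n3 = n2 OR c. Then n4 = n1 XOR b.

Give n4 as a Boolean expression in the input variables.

(c NAND d) XOR b

n1 = c NAND d
n4 = n1 XOR b = (c NAND d) XOR b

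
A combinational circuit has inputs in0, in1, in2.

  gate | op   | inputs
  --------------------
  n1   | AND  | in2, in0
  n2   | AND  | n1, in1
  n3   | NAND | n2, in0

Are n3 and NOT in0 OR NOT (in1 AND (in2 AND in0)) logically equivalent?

Yes

n1 = in2 AND in0
n2 = n1 AND in1 = (in2 AND in0) AND in1
n3 = n2 NAND in0 = ((in2 AND in0) AND in1) NAND in0
At in0=1, in1=1, in2=1: circuit gives 0, formula gives 0.
At in0=0, in1=0, in2=0: circuit gives 1, formula gives 1.
Agrees on all 8 inputs.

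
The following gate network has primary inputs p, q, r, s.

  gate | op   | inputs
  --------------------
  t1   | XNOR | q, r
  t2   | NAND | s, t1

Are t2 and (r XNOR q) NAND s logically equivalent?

t1 = q XNOR r
t2 = s NAND t1 = s NAND (q XNOR r)
At p=0, q=0, r=0, s=1: circuit gives 0, formula gives 0.
At p=0, q=0, r=0, s=0: circuit gives 1, formula gives 1.
Agrees on all 16 inputs.

Yes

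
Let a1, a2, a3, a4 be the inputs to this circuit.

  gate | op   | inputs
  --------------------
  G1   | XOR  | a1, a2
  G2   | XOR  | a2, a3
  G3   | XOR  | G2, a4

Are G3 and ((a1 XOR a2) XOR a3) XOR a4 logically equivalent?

G2 = a2 XOR a3
G3 = G2 XOR a4 = (a2 XOR a3) XOR a4
At a1=1, a2=0, a3=0, a4=0: circuit gives 0, formula gives 1.

No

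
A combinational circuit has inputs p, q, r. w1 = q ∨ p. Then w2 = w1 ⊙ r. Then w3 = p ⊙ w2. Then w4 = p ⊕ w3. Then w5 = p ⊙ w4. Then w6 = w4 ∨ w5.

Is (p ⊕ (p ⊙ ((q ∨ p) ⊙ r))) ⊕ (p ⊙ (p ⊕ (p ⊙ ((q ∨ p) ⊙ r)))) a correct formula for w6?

w1 = q ∨ p
w2 = w1 ⊙ r = (q ∨ p) ⊙ r
w3 = p ⊙ w2 = p ⊙ ((q ∨ p) ⊙ r)
w4 = p ⊕ w3 = p ⊕ (p ⊙ ((q ∨ p) ⊙ r))
w5 = p ⊙ w4 = p ⊙ (p ⊕ (p ⊙ ((q ∨ p) ⊙ r)))
w6 = w4 ∨ w5 = (p ⊕ (p ⊙ ((q ∨ p) ⊙ r))) ∨ (p ⊙ (p ⊕ (p ⊙ ((q ∨ p) ⊙ r))))
At p=1, q=0, r=0: circuit gives 1, formula gives 0.

No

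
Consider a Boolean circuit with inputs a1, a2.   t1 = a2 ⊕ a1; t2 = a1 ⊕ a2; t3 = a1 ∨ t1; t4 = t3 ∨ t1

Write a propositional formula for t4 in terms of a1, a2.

t1 = a2 ⊕ a1
t3 = a1 ∨ t1 = a1 ∨ (a2 ⊕ a1)
t4 = t3 ∨ t1 = (a1 ∨ (a2 ⊕ a1)) ∨ (a2 ⊕ a1)

(a1 ∨ (a2 ⊕ a1)) ∨ (a2 ⊕ a1)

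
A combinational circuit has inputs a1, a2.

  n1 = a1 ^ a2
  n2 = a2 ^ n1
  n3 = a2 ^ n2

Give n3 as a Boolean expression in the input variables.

a2 ^ (a2 ^ (a1 ^ a2))

n1 = a1 ^ a2
n2 = a2 ^ n1 = a2 ^ (a1 ^ a2)
n3 = a2 ^ n2 = a2 ^ (a2 ^ (a1 ^ a2))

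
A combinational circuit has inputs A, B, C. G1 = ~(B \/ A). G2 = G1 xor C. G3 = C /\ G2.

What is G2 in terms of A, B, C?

G1 = ~(B \/ A)
G2 = G1 xor C = (~(B \/ A)) xor C

(~(B \/ A)) xor C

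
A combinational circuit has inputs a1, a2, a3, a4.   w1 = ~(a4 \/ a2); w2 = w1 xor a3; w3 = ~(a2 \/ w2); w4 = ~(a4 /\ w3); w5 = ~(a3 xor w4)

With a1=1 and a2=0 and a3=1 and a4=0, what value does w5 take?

w1 = ~(0 \/ 0) = 1
w2 = 1 xor 1 = 0
w3 = ~(0 \/ 0) = 1
w4 = ~(0 /\ 1) = 1
w5 = ~(1 xor 1) = 1

1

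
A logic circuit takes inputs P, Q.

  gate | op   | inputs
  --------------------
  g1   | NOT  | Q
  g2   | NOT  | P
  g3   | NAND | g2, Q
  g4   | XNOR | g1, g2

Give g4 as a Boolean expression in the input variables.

NOT Q XNOR NOT P

g1 = NOT Q
g2 = NOT P
g4 = g1 XNOR g2 = NOT Q XNOR NOT P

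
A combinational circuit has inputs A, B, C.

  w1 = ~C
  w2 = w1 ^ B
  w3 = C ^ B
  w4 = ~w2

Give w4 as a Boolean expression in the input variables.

w1 = ~C
w2 = w1 ^ B = ~C ^ B
w4 = ~w2 = ~(~C ^ B)

~(~C ^ B)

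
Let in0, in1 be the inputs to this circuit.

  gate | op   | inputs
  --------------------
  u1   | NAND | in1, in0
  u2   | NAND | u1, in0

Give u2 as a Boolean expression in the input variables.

(in1 NAND in0) NAND in0

u1 = in1 NAND in0
u2 = u1 NAND in0 = (in1 NAND in0) NAND in0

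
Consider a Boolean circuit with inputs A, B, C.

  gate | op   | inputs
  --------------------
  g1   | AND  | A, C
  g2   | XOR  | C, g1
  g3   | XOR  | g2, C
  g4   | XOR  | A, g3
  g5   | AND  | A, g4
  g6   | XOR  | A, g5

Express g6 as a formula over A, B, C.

A XOR (A AND (A XOR ((C XOR (A AND C)) XOR C)))

g1 = A AND C
g2 = C XOR g1 = C XOR (A AND C)
g3 = g2 XOR C = (C XOR (A AND C)) XOR C
g4 = A XOR g3 = A XOR ((C XOR (A AND C)) XOR C)
g5 = A AND g4 = A AND (A XOR ((C XOR (A AND C)) XOR C))
g6 = A XOR g5 = A XOR (A AND (A XOR ((C XOR (A AND C)) XOR C)))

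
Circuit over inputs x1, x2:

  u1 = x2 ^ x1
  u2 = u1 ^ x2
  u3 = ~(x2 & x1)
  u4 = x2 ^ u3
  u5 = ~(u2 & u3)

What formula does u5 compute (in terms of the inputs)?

u1 = x2 ^ x1
u2 = u1 ^ x2 = (x2 ^ x1) ^ x2
u3 = ~(x2 & x1)
u5 = ~(u2 & u3) = ~(((x2 ^ x1) ^ x2) & (~(x2 & x1)))

~(((x2 ^ x1) ^ x2) & (~(x2 & x1)))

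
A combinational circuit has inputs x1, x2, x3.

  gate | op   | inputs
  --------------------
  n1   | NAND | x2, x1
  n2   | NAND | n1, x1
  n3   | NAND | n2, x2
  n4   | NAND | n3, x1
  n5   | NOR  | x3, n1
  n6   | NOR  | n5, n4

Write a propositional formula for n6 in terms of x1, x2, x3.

(x3 NOR (x2 NAND x1)) NOR ((((x2 NAND x1) NAND x1) NAND x2) NAND x1)

n1 = x2 NAND x1
n2 = n1 NAND x1 = (x2 NAND x1) NAND x1
n3 = n2 NAND x2 = ((x2 NAND x1) NAND x1) NAND x2
n4 = n3 NAND x1 = (((x2 NAND x1) NAND x1) NAND x2) NAND x1
n5 = x3 NOR n1 = x3 NOR (x2 NAND x1)
n6 = n5 NOR n4 = (x3 NOR (x2 NAND x1)) NOR ((((x2 NAND x1) NAND x1) NAND x2) NAND x1)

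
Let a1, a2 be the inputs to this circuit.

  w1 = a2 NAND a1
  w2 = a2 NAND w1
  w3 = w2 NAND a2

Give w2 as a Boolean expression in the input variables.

a2 NAND (a2 NAND a1)

w1 = a2 NAND a1
w2 = a2 NAND w1 = a2 NAND (a2 NAND a1)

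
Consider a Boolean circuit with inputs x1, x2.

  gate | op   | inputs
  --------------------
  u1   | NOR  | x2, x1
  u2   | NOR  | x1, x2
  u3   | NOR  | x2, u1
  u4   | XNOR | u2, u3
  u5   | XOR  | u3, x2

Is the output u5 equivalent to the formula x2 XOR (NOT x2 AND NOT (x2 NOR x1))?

u1 = x2 NOR x1
u3 = x2 NOR u1 = x2 NOR (x2 NOR x1)
u5 = u3 XOR x2 = (x2 NOR (x2 NOR x1)) XOR x2
At x1=0, x2=0: circuit gives 0, formula gives 0.
At x1=0, x2=1: circuit gives 1, formula gives 1.
Agrees on all 4 inputs.

Yes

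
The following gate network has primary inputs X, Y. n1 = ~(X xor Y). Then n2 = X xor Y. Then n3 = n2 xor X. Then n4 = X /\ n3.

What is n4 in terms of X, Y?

X /\ ((X xor Y) xor X)

n2 = X xor Y
n3 = n2 xor X = (X xor Y) xor X
n4 = X /\ n3 = X /\ ((X xor Y) xor X)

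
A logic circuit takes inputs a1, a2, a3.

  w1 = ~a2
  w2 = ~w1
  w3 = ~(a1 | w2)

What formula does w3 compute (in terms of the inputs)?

w1 = ~a2
w2 = ~w1 = ~~a2
w3 = ~(a1 | w2) = ~(a1 | ~~a2)

~(a1 | ~~a2)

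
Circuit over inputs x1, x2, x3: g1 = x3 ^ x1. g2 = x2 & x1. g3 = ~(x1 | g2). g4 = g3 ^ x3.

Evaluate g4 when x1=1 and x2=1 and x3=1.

g2 = 1 & 1 = 1
g3 = ~(1 | 1) = 0
g4 = 0 ^ 1 = 1

1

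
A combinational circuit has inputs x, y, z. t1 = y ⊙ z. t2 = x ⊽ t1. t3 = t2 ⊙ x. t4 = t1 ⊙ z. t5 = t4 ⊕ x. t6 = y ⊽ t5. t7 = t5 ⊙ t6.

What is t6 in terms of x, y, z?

t1 = y ⊙ z
t4 = t1 ⊙ z = (y ⊙ z) ⊙ z
t5 = t4 ⊕ x = ((y ⊙ z) ⊙ z) ⊕ x
t6 = y ⊽ t5 = y ⊽ (((y ⊙ z) ⊙ z) ⊕ x)

y ⊽ (((y ⊙ z) ⊙ z) ⊕ x)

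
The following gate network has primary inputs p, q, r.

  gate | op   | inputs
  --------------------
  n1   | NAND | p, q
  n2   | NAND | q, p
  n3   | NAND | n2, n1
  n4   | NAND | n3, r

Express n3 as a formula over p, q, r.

(q NAND p) NAND (p NAND q)

n1 = p NAND q
n2 = q NAND p
n3 = n2 NAND n1 = (q NAND p) NAND (p NAND q)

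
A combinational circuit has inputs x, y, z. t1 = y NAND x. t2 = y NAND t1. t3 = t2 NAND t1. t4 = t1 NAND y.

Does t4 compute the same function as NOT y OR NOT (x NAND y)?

t1 = y NAND x
t4 = t1 NAND y = (y NAND x) NAND y
At x=0, y=1, z=0: circuit gives 0, formula gives 0.
At x=0, y=0, z=0: circuit gives 1, formula gives 1.
Agrees on all 8 inputs.

Yes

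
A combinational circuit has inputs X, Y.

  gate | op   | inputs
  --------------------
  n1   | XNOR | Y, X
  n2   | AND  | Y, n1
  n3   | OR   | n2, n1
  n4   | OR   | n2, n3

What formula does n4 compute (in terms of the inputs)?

(Y AND (Y XNOR X)) OR ((Y AND (Y XNOR X)) OR (Y XNOR X))

n1 = Y XNOR X
n2 = Y AND n1 = Y AND (Y XNOR X)
n3 = n2 OR n1 = (Y AND (Y XNOR X)) OR (Y XNOR X)
n4 = n2 OR n3 = (Y AND (Y XNOR X)) OR ((Y AND (Y XNOR X)) OR (Y XNOR X))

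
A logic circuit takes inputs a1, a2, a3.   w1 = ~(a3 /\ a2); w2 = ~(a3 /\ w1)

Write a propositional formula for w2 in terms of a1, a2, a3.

~(a3 /\ (~(a3 /\ a2)))

w1 = ~(a3 /\ a2)
w2 = ~(a3 /\ w1) = ~(a3 /\ (~(a3 /\ a2)))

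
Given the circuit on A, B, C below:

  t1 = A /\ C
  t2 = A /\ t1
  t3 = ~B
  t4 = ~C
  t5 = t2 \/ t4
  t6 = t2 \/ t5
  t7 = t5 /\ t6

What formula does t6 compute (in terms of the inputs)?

(A /\ (A /\ C)) \/ ((A /\ (A /\ C)) \/ ~C)

t1 = A /\ C
t2 = A /\ t1 = A /\ (A /\ C)
t4 = ~C
t5 = t2 \/ t4 = (A /\ (A /\ C)) \/ ~C
t6 = t2 \/ t5 = (A /\ (A /\ C)) \/ ((A /\ (A /\ C)) \/ ~C)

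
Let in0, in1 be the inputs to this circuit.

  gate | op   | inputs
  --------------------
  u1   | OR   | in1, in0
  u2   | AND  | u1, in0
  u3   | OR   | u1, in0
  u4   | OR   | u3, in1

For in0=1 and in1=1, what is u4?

1

u1 = 1 OR 1 = 1
u3 = 1 OR 1 = 1
u4 = 1 OR 1 = 1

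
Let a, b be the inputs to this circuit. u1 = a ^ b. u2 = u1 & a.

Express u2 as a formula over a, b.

(a ^ b) & a

u1 = a ^ b
u2 = u1 & a = (a ^ b) & a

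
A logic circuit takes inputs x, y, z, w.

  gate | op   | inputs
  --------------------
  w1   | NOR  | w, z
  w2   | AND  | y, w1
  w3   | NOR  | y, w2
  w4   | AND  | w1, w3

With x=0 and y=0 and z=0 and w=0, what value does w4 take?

w1 = 0 NOR 0 = 1
w2 = 0 AND 1 = 0
w3 = 0 NOR 0 = 1
w4 = 1 AND 1 = 1

1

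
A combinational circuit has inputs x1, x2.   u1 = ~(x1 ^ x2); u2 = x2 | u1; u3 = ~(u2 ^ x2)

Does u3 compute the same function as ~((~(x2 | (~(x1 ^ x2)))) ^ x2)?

No

u1 = ~(x1 ^ x2)
u2 = x2 | u1 = x2 | (~(x1 ^ x2))
u3 = ~(u2 ^ x2) = ~((x2 | (~(x1 ^ x2))) ^ x2)
At x1=0, x2=0: circuit gives 0, formula gives 1.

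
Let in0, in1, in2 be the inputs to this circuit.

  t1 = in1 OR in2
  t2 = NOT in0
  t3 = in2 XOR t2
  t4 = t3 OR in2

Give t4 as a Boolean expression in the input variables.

(in2 XOR NOT in0) OR in2

t2 = NOT in0
t3 = in2 XOR t2 = in2 XOR NOT in0
t4 = t3 OR in2 = (in2 XOR NOT in0) OR in2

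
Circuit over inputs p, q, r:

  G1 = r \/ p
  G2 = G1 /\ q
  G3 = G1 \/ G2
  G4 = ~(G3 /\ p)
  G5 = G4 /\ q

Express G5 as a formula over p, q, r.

G1 = r \/ p
G2 = G1 /\ q = (r \/ p) /\ q
G3 = G1 \/ G2 = (r \/ p) \/ ((r \/ p) /\ q)
G4 = ~(G3 /\ p) = ~(((r \/ p) \/ ((r \/ p) /\ q)) /\ p)
G5 = G4 /\ q = (~(((r \/ p) \/ ((r \/ p) /\ q)) /\ p)) /\ q

(~(((r \/ p) \/ ((r \/ p) /\ q)) /\ p)) /\ q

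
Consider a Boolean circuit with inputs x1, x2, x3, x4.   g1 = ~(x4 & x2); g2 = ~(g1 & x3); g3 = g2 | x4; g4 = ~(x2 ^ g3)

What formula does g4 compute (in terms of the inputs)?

g1 = ~(x4 & x2)
g2 = ~(g1 & x3) = ~((~(x4 & x2)) & x3)
g3 = g2 | x4 = (~((~(x4 & x2)) & x3)) | x4
g4 = ~(x2 ^ g3) = ~(x2 ^ ((~((~(x4 & x2)) & x3)) | x4))

~(x2 ^ ((~((~(x4 & x2)) & x3)) | x4))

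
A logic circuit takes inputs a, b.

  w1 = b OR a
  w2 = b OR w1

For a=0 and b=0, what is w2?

w1 = 0 OR 0 = 0
w2 = 0 OR 0 = 0

0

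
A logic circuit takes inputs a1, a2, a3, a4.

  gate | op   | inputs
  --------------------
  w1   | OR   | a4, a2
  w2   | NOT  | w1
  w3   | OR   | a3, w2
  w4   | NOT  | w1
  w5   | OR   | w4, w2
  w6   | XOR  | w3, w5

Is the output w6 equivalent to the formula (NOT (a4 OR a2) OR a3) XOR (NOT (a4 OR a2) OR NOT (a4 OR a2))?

Yes

w1 = a4 OR a2
w2 = NOT w1 = NOT (a4 OR a2)
w3 = a3 OR w2 = a3 OR NOT (a4 OR a2)
w4 = NOT w1 = NOT (a4 OR a2)
w5 = w4 OR w2 = NOT (a4 OR a2) OR NOT (a4 OR a2)
w6 = w3 XOR w5 = (a3 OR NOT (a4 OR a2)) XOR (NOT (a4 OR a2) OR NOT (a4 OR a2))
At a1=0, a2=0, a3=0, a4=0: circuit gives 0, formula gives 0.
At a1=0, a2=0, a3=1, a4=1: circuit gives 1, formula gives 1.
Agrees on all 16 inputs.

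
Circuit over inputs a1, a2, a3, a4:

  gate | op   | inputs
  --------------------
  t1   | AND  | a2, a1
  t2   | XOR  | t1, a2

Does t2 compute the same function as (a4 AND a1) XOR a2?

t1 = a2 AND a1
t2 = t1 XOR a2 = (a2 AND a1) XOR a2
At a1=1, a2=0, a3=0, a4=1: circuit gives 0, formula gives 1.

No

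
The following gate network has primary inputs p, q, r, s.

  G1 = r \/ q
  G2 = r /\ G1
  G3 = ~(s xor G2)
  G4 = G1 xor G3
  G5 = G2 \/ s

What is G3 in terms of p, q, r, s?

~(s xor (r /\ (r \/ q)))

G1 = r \/ q
G2 = r /\ G1 = r /\ (r \/ q)
G3 = ~(s xor G2) = ~(s xor (r /\ (r \/ q)))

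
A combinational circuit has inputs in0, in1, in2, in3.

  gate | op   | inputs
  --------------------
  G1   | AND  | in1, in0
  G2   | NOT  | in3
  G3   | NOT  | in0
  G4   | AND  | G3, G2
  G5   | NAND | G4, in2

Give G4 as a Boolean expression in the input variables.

NOT in0 AND NOT in3

G2 = NOT in3
G3 = NOT in0
G4 = G3 AND G2 = NOT in0 AND NOT in3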